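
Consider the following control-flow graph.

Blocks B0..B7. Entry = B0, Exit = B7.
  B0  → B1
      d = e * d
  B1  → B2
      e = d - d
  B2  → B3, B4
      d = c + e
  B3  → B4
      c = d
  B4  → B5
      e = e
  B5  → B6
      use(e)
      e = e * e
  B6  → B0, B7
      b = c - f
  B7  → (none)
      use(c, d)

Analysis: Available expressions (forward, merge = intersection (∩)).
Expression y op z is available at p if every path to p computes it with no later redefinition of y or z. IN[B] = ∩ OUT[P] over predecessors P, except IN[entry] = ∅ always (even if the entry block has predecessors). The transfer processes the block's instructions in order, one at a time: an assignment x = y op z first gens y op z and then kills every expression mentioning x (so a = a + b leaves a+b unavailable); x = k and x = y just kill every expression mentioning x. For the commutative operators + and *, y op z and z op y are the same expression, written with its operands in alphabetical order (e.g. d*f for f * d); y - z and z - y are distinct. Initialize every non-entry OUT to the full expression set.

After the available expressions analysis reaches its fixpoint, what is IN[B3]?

Per-block solution:
  B0: | IN={} | OUT={}
  B1: | IN={} | OUT={d-d}
  B2: | IN={d-d} | OUT={c+e}
  B3: | IN={c+e} | OUT={}
  B4: | IN={} | OUT={}
  B5: | IN={} | OUT={}
  B6: | IN={} | OUT={c-f}
  B7: | IN={c-f} | OUT={c-f}

Merge at B3: IN[B3] = OUT[B2] = {c+e}

Answer: {c+e}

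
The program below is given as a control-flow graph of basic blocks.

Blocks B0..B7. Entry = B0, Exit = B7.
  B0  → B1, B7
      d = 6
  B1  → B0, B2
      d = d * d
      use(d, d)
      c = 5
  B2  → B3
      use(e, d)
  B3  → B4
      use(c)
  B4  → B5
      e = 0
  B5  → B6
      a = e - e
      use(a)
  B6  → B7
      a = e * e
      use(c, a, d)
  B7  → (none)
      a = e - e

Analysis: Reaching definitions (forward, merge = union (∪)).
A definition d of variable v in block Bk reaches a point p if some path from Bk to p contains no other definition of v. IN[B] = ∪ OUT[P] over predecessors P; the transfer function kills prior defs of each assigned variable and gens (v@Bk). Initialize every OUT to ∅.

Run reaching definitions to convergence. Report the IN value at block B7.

Fixpoint table:
  B0: | IN={c@B1, d@B1} | OUT={c@B1, d@B0}
  B1: | IN={c@B1, d@B0} | OUT={c@B1, d@B1}
  B2: | IN={c@B1, d@B1} | OUT={c@B1, d@B1}
  B3: | IN={c@B1, d@B1} | OUT={c@B1, d@B1}
  B4: | IN={c@B1, d@B1} | OUT={c@B1, d@B1, e@B4}
  B5: | IN={c@B1, d@B1, e@B4} | OUT={a@B5, c@B1, d@B1, e@B4}
  B6: | IN={a@B5, c@B1, d@B1, e@B4} | OUT={a@B6, c@B1, d@B1, e@B4}
  B7: | IN={a@B6, c@B1, d@B0, d@B1, e@B4} | OUT={a@B7, c@B1, d@B0, d@B1, e@B4}

Merge at B7: IN[B7] = OUT[B0] ⊔ OUT[B6] = {a@B6, c@B1, d@B0, d@B1, e@B4}

Answer: {a@B6, c@B1, d@B0, d@B1, e@B4}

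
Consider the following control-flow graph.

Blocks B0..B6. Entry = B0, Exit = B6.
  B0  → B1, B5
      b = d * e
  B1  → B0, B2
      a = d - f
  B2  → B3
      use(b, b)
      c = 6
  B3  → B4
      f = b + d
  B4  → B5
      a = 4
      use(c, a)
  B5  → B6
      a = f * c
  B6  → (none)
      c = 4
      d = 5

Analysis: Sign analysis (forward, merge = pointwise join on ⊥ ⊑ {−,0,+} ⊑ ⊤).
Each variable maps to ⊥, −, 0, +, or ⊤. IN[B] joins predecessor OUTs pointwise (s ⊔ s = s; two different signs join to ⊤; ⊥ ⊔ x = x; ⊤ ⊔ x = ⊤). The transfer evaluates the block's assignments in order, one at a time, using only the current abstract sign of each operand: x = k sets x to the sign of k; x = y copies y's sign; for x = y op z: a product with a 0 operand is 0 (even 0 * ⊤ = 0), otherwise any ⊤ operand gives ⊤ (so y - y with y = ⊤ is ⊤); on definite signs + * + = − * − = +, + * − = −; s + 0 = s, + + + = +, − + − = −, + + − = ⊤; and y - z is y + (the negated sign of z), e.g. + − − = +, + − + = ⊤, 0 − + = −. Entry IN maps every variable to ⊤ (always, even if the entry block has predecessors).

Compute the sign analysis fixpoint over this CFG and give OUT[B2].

Answer: {a: ⊤, b: ⊤, c: +, d: ⊤, e: ⊤, f: ⊤}

Working:
Converged values:
  B0: | IN=(all ⊤) | OUT=(all ⊤)
  B1: | IN=(all ⊤) | OUT=(all ⊤)
  B2: | IN=(all ⊤) | OUT={c:+; rest ⊤}
  B3: | IN={c:+; rest ⊤} | OUT={c:+; rest ⊤}
  B4: | IN={c:+; rest ⊤} | OUT={a:+, c:+; rest ⊤}
  B5: | IN=(all ⊤) | OUT=(all ⊤)
  B6: | IN=(all ⊤) | OUT={c:+, d:+; rest ⊤}

Merge at B2: IN[B2] = OUT[B1] = {a: ⊤, b: ⊤, c: ⊤, d: ⊤, e: ⊤, f: ⊤}
Applying B2's transfer function to that IN value gives OUT[B2] (row B2 above).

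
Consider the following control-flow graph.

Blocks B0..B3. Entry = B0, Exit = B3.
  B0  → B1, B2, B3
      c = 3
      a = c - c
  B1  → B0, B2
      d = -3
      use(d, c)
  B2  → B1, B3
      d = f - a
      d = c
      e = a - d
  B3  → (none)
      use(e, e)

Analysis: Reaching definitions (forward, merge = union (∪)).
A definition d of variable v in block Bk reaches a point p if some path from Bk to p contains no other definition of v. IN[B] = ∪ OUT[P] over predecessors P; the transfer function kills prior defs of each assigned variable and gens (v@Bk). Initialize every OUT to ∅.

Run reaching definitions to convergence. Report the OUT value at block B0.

Fixpoint table:
  B0:   IN={a@B0, c@B0, d@B1, e@B2}   OUT={a@B0, c@B0, d@B1, e@B2}
  B1:   IN={a@B0, c@B0, d@B1, d@B2, e@B2}   OUT={a@B0, c@B0, d@B1, e@B2}
  B2:   IN={a@B0, c@B0, d@B1, e@B2}   OUT={a@B0, c@B0, d@B2, e@B2}
  B3:   IN={a@B0, c@B0, d@B1, d@B2, e@B2}   OUT={a@B0, c@B0, d@B1, d@B2, e@B2}

Merge at B0 (entry node, so the boundary value {} is joined with the incoming edge(s)): IN[B0] = {} ⊔ OUT[B1] = {a@B0, c@B0, d@B1, e@B2}
Applying B0's transfer function to that IN value gives OUT[B0] (row B0 above).

Answer: {a@B0, c@B0, d@B1, e@B2}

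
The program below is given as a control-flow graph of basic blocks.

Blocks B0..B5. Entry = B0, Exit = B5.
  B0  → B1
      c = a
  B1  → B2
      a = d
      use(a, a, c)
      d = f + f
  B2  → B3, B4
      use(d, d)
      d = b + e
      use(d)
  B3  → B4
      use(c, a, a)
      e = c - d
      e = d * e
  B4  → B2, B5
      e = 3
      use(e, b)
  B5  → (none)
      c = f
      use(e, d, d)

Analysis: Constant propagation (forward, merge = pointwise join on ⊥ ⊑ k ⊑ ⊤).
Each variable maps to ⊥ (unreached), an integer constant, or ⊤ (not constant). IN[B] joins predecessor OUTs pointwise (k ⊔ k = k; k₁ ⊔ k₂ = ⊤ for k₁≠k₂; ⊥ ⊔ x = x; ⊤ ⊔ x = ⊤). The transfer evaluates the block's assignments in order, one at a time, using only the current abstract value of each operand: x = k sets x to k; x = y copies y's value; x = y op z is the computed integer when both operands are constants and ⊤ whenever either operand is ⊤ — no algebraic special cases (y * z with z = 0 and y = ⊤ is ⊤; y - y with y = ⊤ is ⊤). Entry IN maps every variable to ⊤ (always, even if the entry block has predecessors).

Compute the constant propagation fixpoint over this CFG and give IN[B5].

Per-block solution:
  B0:   IN=(all ⊤)   OUT=(all ⊤)
  B1:   IN=(all ⊤)   OUT=(all ⊤)
  B2:   IN=(all ⊤)   OUT=(all ⊤)
  B3:   IN=(all ⊤)   OUT=(all ⊤)
  B4:   IN=(all ⊤)   OUT={e:3; rest ⊤}
  B5:   IN={e:3; rest ⊤}   OUT={e:3; rest ⊤}

Merge at B5: IN[B5] = OUT[B4] = {a: ⊤, b: ⊤, c: ⊤, d: ⊤, e: 3, f: ⊤}

Answer: {a: ⊤, b: ⊤, c: ⊤, d: ⊤, e: 3, f: ⊤}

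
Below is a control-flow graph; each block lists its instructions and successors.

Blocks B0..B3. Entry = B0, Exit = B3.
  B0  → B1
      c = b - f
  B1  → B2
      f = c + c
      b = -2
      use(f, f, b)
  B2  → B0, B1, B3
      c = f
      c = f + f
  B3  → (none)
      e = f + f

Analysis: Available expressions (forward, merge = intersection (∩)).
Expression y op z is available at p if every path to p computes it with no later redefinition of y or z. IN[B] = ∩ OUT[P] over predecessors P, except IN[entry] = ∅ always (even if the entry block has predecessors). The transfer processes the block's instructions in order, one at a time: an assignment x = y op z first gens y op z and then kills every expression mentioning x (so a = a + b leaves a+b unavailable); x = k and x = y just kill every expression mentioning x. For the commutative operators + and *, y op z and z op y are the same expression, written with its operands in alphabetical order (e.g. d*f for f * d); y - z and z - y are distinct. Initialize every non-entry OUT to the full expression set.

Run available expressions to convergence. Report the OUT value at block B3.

Answer: {f+f}

Working:
Per-block solution:
  B0:   IN={}   OUT={b-f}
  B1:   IN={}   OUT={c+c}
  B2:   IN={c+c}   OUT={f+f}
  B3:   IN={f+f}   OUT={f+f}

Merge at B3: IN[B3] = OUT[B2] = {f+f}
Applying B3's transfer function to that IN value gives OUT[B3] (row B3 above).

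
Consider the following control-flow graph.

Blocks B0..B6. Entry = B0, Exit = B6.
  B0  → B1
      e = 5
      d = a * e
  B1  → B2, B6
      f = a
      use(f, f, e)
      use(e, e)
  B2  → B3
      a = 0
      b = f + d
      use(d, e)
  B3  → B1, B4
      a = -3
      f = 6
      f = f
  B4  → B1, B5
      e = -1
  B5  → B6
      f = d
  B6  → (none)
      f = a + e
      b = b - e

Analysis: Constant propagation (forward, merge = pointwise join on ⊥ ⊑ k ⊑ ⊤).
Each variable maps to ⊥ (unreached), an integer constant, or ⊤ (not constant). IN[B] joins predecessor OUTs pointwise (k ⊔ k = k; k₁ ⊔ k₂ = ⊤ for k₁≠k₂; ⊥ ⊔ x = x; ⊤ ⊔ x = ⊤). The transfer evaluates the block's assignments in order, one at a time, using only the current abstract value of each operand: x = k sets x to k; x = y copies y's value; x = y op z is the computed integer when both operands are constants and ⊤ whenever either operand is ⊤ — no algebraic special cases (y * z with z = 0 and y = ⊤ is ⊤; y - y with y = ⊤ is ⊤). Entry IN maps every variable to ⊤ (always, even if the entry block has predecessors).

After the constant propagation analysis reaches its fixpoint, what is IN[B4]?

Answer: {a: -3, b: ⊤, c: ⊤, d: ⊤, e: ⊤, f: 6}

Trace:
Fixpoint table:
  B0:  IN=(all ⊤)  OUT={e:5; rest ⊤}
  B1:  IN=(all ⊤)  OUT=(all ⊤)
  B2:  IN=(all ⊤)  OUT={a:0; rest ⊤}
  B3:  IN={a:0; rest ⊤}  OUT={a:-3, f:6; rest ⊤}
  B4:  IN={a:-3, f:6; rest ⊤}  OUT={a:-3, e:-1, f:6; rest ⊤}
  B5:  IN={a:-3, e:-1, f:6; rest ⊤}  OUT={a:-3, e:-1; rest ⊤}
  B6:  IN=(all ⊤)  OUT=(all ⊤)

Merge at B4: IN[B4] = OUT[B3] = {a: -3, b: ⊤, c: ⊤, d: ⊤, e: ⊤, f: 6}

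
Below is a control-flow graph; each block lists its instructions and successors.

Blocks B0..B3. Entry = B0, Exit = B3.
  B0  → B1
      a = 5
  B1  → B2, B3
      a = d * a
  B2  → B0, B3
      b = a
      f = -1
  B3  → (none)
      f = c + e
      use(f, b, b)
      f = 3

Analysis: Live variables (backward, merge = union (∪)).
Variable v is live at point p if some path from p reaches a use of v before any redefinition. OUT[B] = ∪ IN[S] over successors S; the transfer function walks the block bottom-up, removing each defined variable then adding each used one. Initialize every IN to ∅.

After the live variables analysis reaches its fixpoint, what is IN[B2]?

Fixpoint table:
  B0:  IN={b, c, d, e}  OUT={a, b, c, d, e}
  B1:  IN={a, b, c, d, e}  OUT={a, b, c, d, e}
  B2:  IN={a, c, d, e}  OUT={b, c, d, e}
  B3:  IN={b, c, e}  OUT={}

Merge at B2: OUT[B2] = IN[B0] ⊔ IN[B3] = {b, c, d, e}
Applying B2's transfer function to that OUT value gives IN[B2] (row B2 above).

Answer: {a, c, d, e}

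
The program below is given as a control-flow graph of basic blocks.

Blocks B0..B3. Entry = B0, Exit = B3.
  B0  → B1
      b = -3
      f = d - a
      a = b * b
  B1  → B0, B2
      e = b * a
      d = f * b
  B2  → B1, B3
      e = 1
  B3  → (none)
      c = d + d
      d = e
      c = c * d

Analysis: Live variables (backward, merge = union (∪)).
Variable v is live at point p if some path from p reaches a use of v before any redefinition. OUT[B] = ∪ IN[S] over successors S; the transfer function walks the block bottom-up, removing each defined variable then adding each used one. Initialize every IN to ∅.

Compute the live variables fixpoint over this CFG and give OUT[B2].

Per-block solution:
  B0:   IN={a, d}   OUT={a, b, f}
  B1:   IN={a, b, f}   OUT={a, b, d, f}
  B2:   IN={a, b, d, f}   OUT={a, b, d, e, f}
  B3:   IN={d, e}   OUT={}

Merge at B2: OUT[B2] = IN[B1] ⊔ IN[B3] = {a, b, d, e, f}

Answer: {a, b, d, e, f}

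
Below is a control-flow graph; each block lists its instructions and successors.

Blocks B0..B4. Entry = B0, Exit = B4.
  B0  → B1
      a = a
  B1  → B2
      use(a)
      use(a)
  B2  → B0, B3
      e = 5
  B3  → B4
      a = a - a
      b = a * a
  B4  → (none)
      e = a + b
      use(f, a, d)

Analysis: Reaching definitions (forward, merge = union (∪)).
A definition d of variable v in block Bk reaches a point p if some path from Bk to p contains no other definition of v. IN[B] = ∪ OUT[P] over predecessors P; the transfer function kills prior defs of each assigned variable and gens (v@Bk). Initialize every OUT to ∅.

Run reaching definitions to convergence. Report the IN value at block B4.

Answer: {a@B3, b@B3, e@B2}

Derivation:
Converged values:
  B0: | IN={a@B0, e@B2} | OUT={a@B0, e@B2}
  B1: | IN={a@B0, e@B2} | OUT={a@B0, e@B2}
  B2: | IN={a@B0, e@B2} | OUT={a@B0, e@B2}
  B3: | IN={a@B0, e@B2} | OUT={a@B3, b@B3, e@B2}
  B4: | IN={a@B3, b@B3, e@B2} | OUT={a@B3, b@B3, e@B4}

Merge at B4: IN[B4] = OUT[B3] = {a@B3, b@B3, e@B2}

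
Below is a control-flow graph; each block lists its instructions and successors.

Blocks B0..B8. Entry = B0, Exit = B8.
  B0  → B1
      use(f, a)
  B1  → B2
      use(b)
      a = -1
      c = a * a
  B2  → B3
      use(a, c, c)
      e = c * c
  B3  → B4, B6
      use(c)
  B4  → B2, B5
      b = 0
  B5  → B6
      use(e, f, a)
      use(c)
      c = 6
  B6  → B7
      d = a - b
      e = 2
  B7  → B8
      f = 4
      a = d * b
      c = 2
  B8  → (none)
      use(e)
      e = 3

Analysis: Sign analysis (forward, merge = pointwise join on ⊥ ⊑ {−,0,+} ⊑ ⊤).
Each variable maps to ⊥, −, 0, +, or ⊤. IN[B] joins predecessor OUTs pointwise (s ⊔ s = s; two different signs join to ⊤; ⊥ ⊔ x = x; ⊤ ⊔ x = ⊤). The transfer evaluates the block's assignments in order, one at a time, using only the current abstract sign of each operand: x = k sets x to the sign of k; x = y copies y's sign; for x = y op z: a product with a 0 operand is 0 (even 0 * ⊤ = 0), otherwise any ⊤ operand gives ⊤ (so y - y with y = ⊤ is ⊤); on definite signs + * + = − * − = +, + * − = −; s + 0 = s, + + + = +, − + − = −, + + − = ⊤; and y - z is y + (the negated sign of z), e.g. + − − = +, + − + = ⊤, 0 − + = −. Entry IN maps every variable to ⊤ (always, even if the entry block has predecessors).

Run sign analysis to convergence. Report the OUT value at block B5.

Fixpoint table:
  B0:  IN=(all ⊤)  OUT=(all ⊤)
  B1:  IN=(all ⊤)  OUT={a:-, c:+; rest ⊤}
  B2:  IN={a:-, c:+; rest ⊤}  OUT={a:-, c:+, e:+; rest ⊤}
  B3:  IN={a:-, c:+, e:+; rest ⊤}  OUT={a:-, c:+, e:+; rest ⊤}
  B4:  IN={a:-, c:+, e:+; rest ⊤}  OUT={a:-, b:0, c:+, e:+; rest ⊤}
  B5:  IN={a:-, b:0, c:+, e:+; rest ⊤}  OUT={a:-, b:0, c:+, e:+; rest ⊤}
  B6:  IN={a:-, c:+, e:+; rest ⊤}  OUT={a:-, c:+, e:+; rest ⊤}
  B7:  IN={a:-, c:+, e:+; rest ⊤}  OUT={c:+, e:+, f:+; rest ⊤}
  B8:  IN={c:+, e:+, f:+; rest ⊤}  OUT={c:+, e:+, f:+; rest ⊤}

Merge at B5: IN[B5] = OUT[B4] = {a: -, b: 0, c: +, d: ⊤, e: +, f: ⊤}
Applying B5's transfer function to that IN value gives OUT[B5] (row B5 above).

Answer: {a: -, b: 0, c: +, d: ⊤, e: +, f: ⊤}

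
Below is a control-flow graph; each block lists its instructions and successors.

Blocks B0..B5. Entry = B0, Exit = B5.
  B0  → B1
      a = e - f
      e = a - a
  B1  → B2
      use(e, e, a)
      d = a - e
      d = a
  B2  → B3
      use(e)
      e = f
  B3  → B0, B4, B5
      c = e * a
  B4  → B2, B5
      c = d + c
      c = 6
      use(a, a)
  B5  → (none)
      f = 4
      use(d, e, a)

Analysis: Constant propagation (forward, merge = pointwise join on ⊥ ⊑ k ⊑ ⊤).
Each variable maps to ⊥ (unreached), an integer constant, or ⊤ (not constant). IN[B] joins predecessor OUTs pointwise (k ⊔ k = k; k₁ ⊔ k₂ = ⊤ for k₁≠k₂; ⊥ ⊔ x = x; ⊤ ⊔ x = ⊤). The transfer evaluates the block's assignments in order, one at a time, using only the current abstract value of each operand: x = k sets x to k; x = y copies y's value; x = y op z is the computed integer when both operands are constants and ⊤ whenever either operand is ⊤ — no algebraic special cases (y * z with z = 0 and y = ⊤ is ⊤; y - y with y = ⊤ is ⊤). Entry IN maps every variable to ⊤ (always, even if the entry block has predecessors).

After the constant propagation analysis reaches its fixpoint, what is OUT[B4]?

Per-block solution:
  B0:   IN=(all ⊤)   OUT=(all ⊤)
  B1:   IN=(all ⊤)   OUT=(all ⊤)
  B2:   IN=(all ⊤)   OUT=(all ⊤)
  B3:   IN=(all ⊤)   OUT=(all ⊤)
  B4:   IN=(all ⊤)   OUT={c:6; rest ⊤}
  B5:   IN=(all ⊤)   OUT={f:4; rest ⊤}

Merge at B4: IN[B4] = OUT[B3] = {a: ⊤, b: ⊤, c: ⊤, d: ⊤, e: ⊤, f: ⊤}
Applying B4's transfer function to that IN value gives OUT[B4] (row B4 above).

Answer: {a: ⊤, b: ⊤, c: 6, d: ⊤, e: ⊤, f: ⊤}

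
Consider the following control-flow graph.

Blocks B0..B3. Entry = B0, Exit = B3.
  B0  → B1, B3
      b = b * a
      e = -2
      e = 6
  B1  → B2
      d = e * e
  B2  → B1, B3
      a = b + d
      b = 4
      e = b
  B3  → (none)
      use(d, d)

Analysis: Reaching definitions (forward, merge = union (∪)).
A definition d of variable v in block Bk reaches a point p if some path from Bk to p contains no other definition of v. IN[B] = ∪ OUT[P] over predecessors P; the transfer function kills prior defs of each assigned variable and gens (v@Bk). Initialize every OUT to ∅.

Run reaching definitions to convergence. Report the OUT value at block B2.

Fixpoint table:
  B0:  IN={}  OUT={b@B0, e@B0}
  B1:  IN={a@B2, b@B0, b@B2, d@B1, e@B0, e@B2}  OUT={a@B2, b@B0, b@B2, d@B1, e@B0, e@B2}
  B2:  IN={a@B2, b@B0, b@B2, d@B1, e@B0, e@B2}  OUT={a@B2, b@B2, d@B1, e@B2}
  B3:  IN={a@B2, b@B0, b@B2, d@B1, e@B0, e@B2}  OUT={a@B2, b@B0, b@B2, d@B1, e@B0, e@B2}

Merge at B2: IN[B2] = OUT[B1] = {a@B2, b@B0, b@B2, d@B1, e@B0, e@B2}
Applying B2's transfer function to that IN value gives OUT[B2] (row B2 above).

Answer: {a@B2, b@B2, d@B1, e@B2}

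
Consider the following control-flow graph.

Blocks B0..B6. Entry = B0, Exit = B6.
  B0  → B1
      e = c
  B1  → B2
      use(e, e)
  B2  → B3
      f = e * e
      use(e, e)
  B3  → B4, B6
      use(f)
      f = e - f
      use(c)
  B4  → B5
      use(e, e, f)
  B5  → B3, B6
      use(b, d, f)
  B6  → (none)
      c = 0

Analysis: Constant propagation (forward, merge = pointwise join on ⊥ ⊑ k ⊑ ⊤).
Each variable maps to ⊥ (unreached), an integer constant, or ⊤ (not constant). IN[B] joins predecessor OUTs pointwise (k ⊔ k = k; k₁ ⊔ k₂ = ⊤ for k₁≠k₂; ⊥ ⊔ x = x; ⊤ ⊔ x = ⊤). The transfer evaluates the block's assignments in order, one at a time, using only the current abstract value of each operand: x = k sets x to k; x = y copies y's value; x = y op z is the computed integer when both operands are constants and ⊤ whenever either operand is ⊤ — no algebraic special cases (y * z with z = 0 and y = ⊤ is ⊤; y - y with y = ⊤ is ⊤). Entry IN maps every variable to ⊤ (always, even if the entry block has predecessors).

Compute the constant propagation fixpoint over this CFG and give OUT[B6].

Fixpoint table:
  B0:  IN=(all ⊤)  OUT=(all ⊤)
  B1:  IN=(all ⊤)  OUT=(all ⊤)
  B2:  IN=(all ⊤)  OUT=(all ⊤)
  B3:  IN=(all ⊤)  OUT=(all ⊤)
  B4:  IN=(all ⊤)  OUT=(all ⊤)
  B5:  IN=(all ⊤)  OUT=(all ⊤)
  B6:  IN=(all ⊤)  OUT={c:0; rest ⊤}

Merge at B6: IN[B6] = OUT[B3] ⊔ OUT[B5] = {a: ⊤, b: ⊤, c: ⊤, d: ⊤, e: ⊤, f: ⊤}
Applying B6's transfer function to that IN value gives OUT[B6] (row B6 above).

Answer: {a: ⊤, b: ⊤, c: 0, d: ⊤, e: ⊤, f: ⊤}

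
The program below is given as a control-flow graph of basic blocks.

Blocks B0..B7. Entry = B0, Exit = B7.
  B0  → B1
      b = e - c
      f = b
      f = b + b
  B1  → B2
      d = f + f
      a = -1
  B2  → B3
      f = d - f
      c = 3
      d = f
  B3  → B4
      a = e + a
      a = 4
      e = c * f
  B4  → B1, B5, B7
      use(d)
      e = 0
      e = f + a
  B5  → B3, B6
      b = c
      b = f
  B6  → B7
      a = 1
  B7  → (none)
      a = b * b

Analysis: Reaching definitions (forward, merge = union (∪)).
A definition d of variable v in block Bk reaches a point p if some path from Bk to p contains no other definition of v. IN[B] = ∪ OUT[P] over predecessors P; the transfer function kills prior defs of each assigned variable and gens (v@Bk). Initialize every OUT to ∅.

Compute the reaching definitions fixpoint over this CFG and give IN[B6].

Answer: {a@B3, b@B5, c@B2, d@B2, e@B4, f@B2}

Trace:
Per-block solution:
  B0:   IN={}   OUT={b@B0, f@B0}
  B1:   IN={a@B3, b@B0, b@B5, c@B2, d@B2, e@B4, f@B0, f@B2}   OUT={a@B1, b@B0, b@B5, c@B2, d@B1, e@B4, f@B0, f@B2}
  B2:   IN={a@B1, b@B0, b@B5, c@B2, d@B1, e@B4, f@B0, f@B2}   OUT={a@B1, b@B0, b@B5, c@B2, d@B2, e@B4, f@B2}
  B3:   IN={a@B1, a@B3, b@B0, b@B5, c@B2, d@B2, e@B4, f@B2}   OUT={a@B3, b@B0, b@B5, c@B2, d@B2, e@B3, f@B2}
  B4:   IN={a@B3, b@B0, b@B5, c@B2, d@B2, e@B3, f@B2}   OUT={a@B3, b@B0, b@B5, c@B2, d@B2, e@B4, f@B2}
  B5:   IN={a@B3, b@B0, b@B5, c@B2, d@B2, e@B4, f@B2}   OUT={a@B3, b@B5, c@B2, d@B2, e@B4, f@B2}
  B6:   IN={a@B3, b@B5, c@B2, d@B2, e@B4, f@B2}   OUT={a@B6, b@B5, c@B2, d@B2, e@B4, f@B2}
  B7:   IN={a@B3, a@B6, b@B0, b@B5, c@B2, d@B2, e@B4, f@B2}   OUT={a@B7, b@B0, b@B5, c@B2, d@B2, e@B4, f@B2}

Merge at B6: IN[B6] = OUT[B5] = {a@B3, b@B5, c@B2, d@B2, e@B4, f@B2}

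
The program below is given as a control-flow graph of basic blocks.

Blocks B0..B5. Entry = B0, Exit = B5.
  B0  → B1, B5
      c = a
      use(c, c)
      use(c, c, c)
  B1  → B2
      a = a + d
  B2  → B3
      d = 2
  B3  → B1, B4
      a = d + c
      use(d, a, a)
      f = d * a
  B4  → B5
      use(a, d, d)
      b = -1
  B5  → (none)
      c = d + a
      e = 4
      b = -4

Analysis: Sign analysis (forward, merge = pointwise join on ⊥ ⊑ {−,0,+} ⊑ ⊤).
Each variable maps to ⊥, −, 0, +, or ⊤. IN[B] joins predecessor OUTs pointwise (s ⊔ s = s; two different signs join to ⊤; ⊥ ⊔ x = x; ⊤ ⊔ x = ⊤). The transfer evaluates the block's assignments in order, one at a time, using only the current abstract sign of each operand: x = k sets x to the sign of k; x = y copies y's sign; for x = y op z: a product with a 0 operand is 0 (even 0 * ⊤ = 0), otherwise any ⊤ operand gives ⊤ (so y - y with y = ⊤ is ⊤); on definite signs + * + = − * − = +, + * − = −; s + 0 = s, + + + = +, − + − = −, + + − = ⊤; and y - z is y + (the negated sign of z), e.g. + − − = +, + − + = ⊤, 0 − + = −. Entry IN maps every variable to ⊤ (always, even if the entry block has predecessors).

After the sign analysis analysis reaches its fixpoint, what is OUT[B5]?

Answer: {a: ⊤, b: -, c: ⊤, d: ⊤, e: +, f: ⊤}

Trace:
Per-block solution:
  B0:  IN=(all ⊤)  OUT=(all ⊤)
  B1:  IN=(all ⊤)  OUT=(all ⊤)
  B2:  IN=(all ⊤)  OUT={d:+; rest ⊤}
  B3:  IN={d:+; rest ⊤}  OUT={d:+; rest ⊤}
  B4:  IN={d:+; rest ⊤}  OUT={b:-, d:+; rest ⊤}
  B5:  IN=(all ⊤)  OUT={b:-, e:+; rest ⊤}

Merge at B5: IN[B5] = OUT[B0] ⊔ OUT[B4] = {a: ⊤, b: ⊤, c: ⊤, d: ⊤, e: ⊤, f: ⊤}
Applying B5's transfer function to that IN value gives OUT[B5] (row B5 above).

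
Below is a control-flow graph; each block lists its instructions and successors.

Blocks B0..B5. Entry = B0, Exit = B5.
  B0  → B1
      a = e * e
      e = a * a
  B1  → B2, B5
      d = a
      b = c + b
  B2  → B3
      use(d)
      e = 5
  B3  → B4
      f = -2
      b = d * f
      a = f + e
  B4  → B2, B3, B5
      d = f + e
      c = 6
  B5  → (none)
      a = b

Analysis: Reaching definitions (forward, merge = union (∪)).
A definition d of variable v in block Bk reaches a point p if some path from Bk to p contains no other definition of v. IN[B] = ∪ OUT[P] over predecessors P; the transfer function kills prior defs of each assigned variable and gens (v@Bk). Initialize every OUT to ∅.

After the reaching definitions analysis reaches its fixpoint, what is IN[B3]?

Answer: {a@B0, a@B3, b@B1, b@B3, c@B4, d@B1, d@B4, e@B2, f@B3}

Trace:
Per-block solution:
  B0:  IN={}  OUT={a@B0, e@B0}
  B1:  IN={a@B0, e@B0}  OUT={a@B0, b@B1, d@B1, e@B0}
  B2:  IN={a@B0, a@B3, b@B1, b@B3, c@B4, d@B1, d@B4, e@B0, e@B2, f@B3}  OUT={a@B0, a@B3, b@B1, b@B3, c@B4, d@B1, d@B4, e@B2, f@B3}
  B3:  IN={a@B0, a@B3, b@B1, b@B3, c@B4, d@B1, d@B4, e@B2, f@B3}  OUT={a@B3, b@B3, c@B4, d@B1, d@B4, e@B2, f@B3}
  B4:  IN={a@B3, b@B3, c@B4, d@B1, d@B4, e@B2, f@B3}  OUT={a@B3, b@B3, c@B4, d@B4, e@B2, f@B3}
  B5:  IN={a@B0, a@B3, b@B1, b@B3, c@B4, d@B1, d@B4, e@B0, e@B2, f@B3}  OUT={a@B5, b@B1, b@B3, c@B4, d@B1, d@B4, e@B0, e@B2, f@B3}

Merge at B3: IN[B3] = OUT[B2] ⊔ OUT[B4] = {a@B0, a@B3, b@B1, b@B3, c@B4, d@B1, d@B4, e@B2, f@B3}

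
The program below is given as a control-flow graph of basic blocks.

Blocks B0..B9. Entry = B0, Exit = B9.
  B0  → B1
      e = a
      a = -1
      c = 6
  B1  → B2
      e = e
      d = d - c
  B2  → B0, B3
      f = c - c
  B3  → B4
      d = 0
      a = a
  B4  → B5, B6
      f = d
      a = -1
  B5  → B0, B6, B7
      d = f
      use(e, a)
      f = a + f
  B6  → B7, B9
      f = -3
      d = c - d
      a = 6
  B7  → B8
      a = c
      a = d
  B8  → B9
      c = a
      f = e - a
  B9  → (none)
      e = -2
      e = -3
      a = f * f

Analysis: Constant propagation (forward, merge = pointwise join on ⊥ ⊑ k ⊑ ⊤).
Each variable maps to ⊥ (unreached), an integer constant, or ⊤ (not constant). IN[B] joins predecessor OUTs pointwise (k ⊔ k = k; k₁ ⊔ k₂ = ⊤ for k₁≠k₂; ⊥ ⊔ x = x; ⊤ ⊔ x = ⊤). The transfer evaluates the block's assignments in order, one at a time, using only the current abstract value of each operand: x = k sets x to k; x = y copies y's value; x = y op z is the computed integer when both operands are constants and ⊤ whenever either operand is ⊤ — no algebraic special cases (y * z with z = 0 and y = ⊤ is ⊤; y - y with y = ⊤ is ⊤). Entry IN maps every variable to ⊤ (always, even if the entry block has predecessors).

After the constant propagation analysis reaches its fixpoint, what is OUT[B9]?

Answer: {a: ⊤, b: ⊤, c: ⊤, d: ⊤, e: -3, f: ⊤}

Trace:
Per-block solution:
  B0:   IN=(all ⊤)   OUT={a:-1, c:6; rest ⊤}
  B1:   IN={a:-1, c:6; rest ⊤}   OUT={a:-1, c:6; rest ⊤}
  B2:   IN={a:-1, c:6; rest ⊤}   OUT={a:-1, c:6, f:0; rest ⊤}
  B3:   IN={a:-1, c:6, f:0; rest ⊤}   OUT={a:-1, c:6, d:0, f:0; rest ⊤}
  B4:   IN={a:-1, c:6, d:0, f:0; rest ⊤}   OUT={a:-1, c:6, d:0, f:0; rest ⊤}
  B5:   IN={a:-1, c:6, d:0, f:0; rest ⊤}   OUT={a:-1, c:6, d:0, f:-1; rest ⊤}
  B6:   IN={a:-1, c:6, d:0; rest ⊤}   OUT={a:6, c:6, d:6, f:-3; rest ⊤}
  B7:   IN={c:6; rest ⊤}   OUT={c:6; rest ⊤}
  B8:   IN={c:6; rest ⊤}   OUT=(all ⊤)
  B9:   IN=(all ⊤)   OUT={e:-3; rest ⊤}

Merge at B9: IN[B9] = OUT[B6] ⊔ OUT[B8] = {a: ⊤, b: ⊤, c: ⊤, d: ⊤, e: ⊤, f: ⊤}
Applying B9's transfer function to that IN value gives OUT[B9] (row B9 above).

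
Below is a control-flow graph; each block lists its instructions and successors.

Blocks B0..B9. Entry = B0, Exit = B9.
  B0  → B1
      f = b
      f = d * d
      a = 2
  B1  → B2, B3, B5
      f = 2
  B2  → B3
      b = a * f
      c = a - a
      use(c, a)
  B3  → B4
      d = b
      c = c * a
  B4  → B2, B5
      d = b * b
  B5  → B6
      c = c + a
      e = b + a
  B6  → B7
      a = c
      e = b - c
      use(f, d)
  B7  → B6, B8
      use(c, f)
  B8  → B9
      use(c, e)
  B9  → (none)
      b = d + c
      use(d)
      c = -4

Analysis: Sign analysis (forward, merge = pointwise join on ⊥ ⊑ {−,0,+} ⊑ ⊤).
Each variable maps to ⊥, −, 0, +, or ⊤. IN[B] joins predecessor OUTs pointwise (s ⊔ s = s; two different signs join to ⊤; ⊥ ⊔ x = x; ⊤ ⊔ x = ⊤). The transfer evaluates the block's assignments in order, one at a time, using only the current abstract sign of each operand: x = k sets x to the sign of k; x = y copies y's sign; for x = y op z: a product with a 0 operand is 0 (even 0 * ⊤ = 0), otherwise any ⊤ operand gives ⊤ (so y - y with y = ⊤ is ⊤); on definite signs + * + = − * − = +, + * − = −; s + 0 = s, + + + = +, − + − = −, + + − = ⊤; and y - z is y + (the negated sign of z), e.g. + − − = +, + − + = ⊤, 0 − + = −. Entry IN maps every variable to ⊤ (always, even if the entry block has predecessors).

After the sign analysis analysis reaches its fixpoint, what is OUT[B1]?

Answer: {a: +, b: ⊤, c: ⊤, d: ⊤, e: ⊤, f: +}

Derivation:
Converged values:
  B0:   IN=(all ⊤)   OUT={a:+; rest ⊤}
  B1:   IN={a:+; rest ⊤}   OUT={a:+, f:+; rest ⊤}
  B2:   IN={a:+, f:+; rest ⊤}   OUT={a:+, b:+, f:+; rest ⊤}
  B3:   IN={a:+, f:+; rest ⊤}   OUT={a:+, f:+; rest ⊤}
  B4:   IN={a:+, f:+; rest ⊤}   OUT={a:+, f:+; rest ⊤}
  B5:   IN={a:+, f:+; rest ⊤}   OUT={a:+, f:+; rest ⊤}
  B6:   IN={f:+; rest ⊤}   OUT={f:+; rest ⊤}
  B7:   IN={f:+; rest ⊤}   OUT={f:+; rest ⊤}
  B8:   IN={f:+; rest ⊤}   OUT={f:+; rest ⊤}
  B9:   IN={f:+; rest ⊤}   OUT={c:-, f:+; rest ⊤}

Merge at B1: IN[B1] = OUT[B0] = {a: +, b: ⊤, c: ⊤, d: ⊤, e: ⊤, f: ⊤}
Applying B1's transfer function to that IN value gives OUT[B1] (row B1 above).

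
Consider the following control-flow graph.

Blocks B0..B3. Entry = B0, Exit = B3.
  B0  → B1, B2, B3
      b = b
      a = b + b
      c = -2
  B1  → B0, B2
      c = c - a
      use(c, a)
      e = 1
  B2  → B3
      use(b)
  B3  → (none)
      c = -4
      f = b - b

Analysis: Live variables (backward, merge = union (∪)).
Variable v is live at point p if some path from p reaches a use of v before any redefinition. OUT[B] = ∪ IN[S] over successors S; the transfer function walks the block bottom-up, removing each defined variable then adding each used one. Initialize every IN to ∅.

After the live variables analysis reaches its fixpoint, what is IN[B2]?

Answer: {b}

Derivation:
Converged values:
  B0: | IN={b} | OUT={a, b, c}
  B1: | IN={a, b, c} | OUT={b}
  B2: | IN={b} | OUT={b}
  B3: | IN={b} | OUT={}

Merge at B2: OUT[B2] = IN[B3] = {b}
Applying B2's transfer function to that OUT value gives IN[B2] (row B2 above).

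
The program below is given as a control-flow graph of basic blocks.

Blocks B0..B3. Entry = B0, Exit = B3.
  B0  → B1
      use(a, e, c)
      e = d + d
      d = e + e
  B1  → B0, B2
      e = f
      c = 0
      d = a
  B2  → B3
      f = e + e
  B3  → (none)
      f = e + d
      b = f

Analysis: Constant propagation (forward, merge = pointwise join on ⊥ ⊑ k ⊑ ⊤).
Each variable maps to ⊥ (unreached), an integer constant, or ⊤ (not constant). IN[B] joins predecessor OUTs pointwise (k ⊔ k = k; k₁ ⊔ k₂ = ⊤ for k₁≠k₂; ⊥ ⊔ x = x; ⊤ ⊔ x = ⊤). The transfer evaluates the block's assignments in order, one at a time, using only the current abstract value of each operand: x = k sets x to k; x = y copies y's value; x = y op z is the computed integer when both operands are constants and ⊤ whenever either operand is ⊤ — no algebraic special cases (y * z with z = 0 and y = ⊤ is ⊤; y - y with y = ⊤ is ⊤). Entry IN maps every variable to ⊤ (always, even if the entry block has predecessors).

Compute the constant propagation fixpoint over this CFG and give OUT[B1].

Answer: {a: ⊤, b: ⊤, c: 0, d: ⊤, e: ⊤, f: ⊤}

Trace:
Per-block solution:
  B0: | IN=(all ⊤) | OUT=(all ⊤)
  B1: | IN=(all ⊤) | OUT={c:0; rest ⊤}
  B2: | IN={c:0; rest ⊤} | OUT={c:0; rest ⊤}
  B3: | IN={c:0; rest ⊤} | OUT={c:0; rest ⊤}

Merge at B1: IN[B1] = OUT[B0] = {a: ⊤, b: ⊤, c: ⊤, d: ⊤, e: ⊤, f: ⊤}
Applying B1's transfer function to that IN value gives OUT[B1] (row B1 above).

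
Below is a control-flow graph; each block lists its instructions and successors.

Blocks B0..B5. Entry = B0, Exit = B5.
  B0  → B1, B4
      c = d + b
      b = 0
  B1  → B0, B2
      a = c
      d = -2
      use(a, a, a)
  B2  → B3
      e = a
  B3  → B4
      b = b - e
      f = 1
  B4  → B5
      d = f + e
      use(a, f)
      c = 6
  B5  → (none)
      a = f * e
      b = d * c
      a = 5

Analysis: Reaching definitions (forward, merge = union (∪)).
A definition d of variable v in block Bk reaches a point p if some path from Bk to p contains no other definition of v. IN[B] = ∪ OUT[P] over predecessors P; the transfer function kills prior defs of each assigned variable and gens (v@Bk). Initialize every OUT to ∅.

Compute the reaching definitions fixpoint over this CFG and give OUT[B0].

Answer: {a@B1, b@B0, c@B0, d@B1}

Trace:
Per-block solution:
  B0: | IN={a@B1, b@B0, c@B0, d@B1} | OUT={a@B1, b@B0, c@B0, d@B1}
  B1: | IN={a@B1, b@B0, c@B0, d@B1} | OUT={a@B1, b@B0, c@B0, d@B1}
  B2: | IN={a@B1, b@B0, c@B0, d@B1} | OUT={a@B1, b@B0, c@B0, d@B1, e@B2}
  B3: | IN={a@B1, b@B0, c@B0, d@B1, e@B2} | OUT={a@B1, b@B3, c@B0, d@B1, e@B2, f@B3}
  B4: | IN={a@B1, b@B0, b@B3, c@B0, d@B1, e@B2, f@B3} | OUT={a@B1, b@B0, b@B3, c@B4, d@B4, e@B2, f@B3}
  B5: | IN={a@B1, b@B0, b@B3, c@B4, d@B4, e@B2, f@B3} | OUT={a@B5, b@B5, c@B4, d@B4, e@B2, f@B3}

Merge at B0 (entry node, so the boundary value {} is joined with the incoming edge(s)): IN[B0] = {} ⊔ OUT[B1] = {a@B1, b@B0, c@B0, d@B1}
Applying B0's transfer function to that IN value gives OUT[B0] (row B0 above).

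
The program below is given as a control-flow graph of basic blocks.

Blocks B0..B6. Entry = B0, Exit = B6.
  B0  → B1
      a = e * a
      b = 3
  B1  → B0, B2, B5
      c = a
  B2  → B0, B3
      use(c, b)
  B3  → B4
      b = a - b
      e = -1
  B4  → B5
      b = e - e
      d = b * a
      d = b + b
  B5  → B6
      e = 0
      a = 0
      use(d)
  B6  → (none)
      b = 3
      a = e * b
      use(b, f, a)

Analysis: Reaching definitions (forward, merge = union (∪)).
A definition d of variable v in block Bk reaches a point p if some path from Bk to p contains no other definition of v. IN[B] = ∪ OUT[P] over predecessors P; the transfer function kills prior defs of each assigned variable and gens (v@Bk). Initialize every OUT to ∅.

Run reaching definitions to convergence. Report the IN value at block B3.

Fixpoint table:
  B0:   IN={a@B0, b@B0, c@B1}   OUT={a@B0, b@B0, c@B1}
  B1:   IN={a@B0, b@B0, c@B1}   OUT={a@B0, b@B0, c@B1}
  B2:   IN={a@B0, b@B0, c@B1}   OUT={a@B0, b@B0, c@B1}
  B3:   IN={a@B0, b@B0, c@B1}   OUT={a@B0, b@B3, c@B1, e@B3}
  B4:   IN={a@B0, b@B3, c@B1, e@B3}   OUT={a@B0, b@B4, c@B1, d@B4, e@B3}
  B5:   IN={a@B0, b@B0, b@B4, c@B1, d@B4, e@B3}   OUT={a@B5, b@B0, b@B4, c@B1, d@B4, e@B5}
  B6:   IN={a@B5, b@B0, b@B4, c@B1, d@B4, e@B5}   OUT={a@B6, b@B6, c@B1, d@B4, e@B5}

Merge at B3: IN[B3] = OUT[B2] = {a@B0, b@B0, c@B1}

Answer: {a@B0, b@B0, c@B1}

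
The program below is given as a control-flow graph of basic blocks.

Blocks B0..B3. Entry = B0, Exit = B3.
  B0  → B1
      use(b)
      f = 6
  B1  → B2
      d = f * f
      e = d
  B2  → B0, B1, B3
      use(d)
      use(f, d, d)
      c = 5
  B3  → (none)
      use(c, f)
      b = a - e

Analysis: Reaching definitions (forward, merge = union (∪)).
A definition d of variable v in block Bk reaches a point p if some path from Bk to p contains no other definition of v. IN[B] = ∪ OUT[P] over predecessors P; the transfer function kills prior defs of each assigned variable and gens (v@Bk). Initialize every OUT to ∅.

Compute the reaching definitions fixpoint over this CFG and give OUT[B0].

Answer: {c@B2, d@B1, e@B1, f@B0}

Derivation:
Converged values:
  B0:  IN={c@B2, d@B1, e@B1, f@B0}  OUT={c@B2, d@B1, e@B1, f@B0}
  B1:  IN={c@B2, d@B1, e@B1, f@B0}  OUT={c@B2, d@B1, e@B1, f@B0}
  B2:  IN={c@B2, d@B1, e@B1, f@B0}  OUT={c@B2, d@B1, e@B1, f@B0}
  B3:  IN={c@B2, d@B1, e@B1, f@B0}  OUT={b@B3, c@B2, d@B1, e@B1, f@B0}

Merge at B0 (entry node, so the boundary value {} is joined with the incoming edge(s)): IN[B0] = {} ⊔ OUT[B2] = {c@B2, d@B1, e@B1, f@B0}
Applying B0's transfer function to that IN value gives OUT[B0] (row B0 above).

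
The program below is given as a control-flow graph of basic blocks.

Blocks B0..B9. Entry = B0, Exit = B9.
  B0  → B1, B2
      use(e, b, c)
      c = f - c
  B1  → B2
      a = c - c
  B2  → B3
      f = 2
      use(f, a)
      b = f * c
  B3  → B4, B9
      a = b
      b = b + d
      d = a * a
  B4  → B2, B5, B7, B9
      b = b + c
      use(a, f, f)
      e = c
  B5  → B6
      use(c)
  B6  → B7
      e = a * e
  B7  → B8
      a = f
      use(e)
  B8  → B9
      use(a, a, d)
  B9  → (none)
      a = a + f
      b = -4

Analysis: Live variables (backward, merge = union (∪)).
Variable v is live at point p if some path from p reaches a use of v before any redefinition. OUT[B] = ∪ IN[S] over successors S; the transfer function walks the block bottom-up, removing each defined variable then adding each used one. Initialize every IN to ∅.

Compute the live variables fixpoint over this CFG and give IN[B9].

Per-block solution:
  B0:   IN={a, b, c, d, e, f}   OUT={a, c, d}
  B1:   IN={c, d}   OUT={a, c, d}
  B2:   IN={a, c, d}   OUT={b, c, d, f}
  B3:   IN={b, c, d, f}   OUT={a, b, c, d, f}
  B4:   IN={a, b, c, d, f}   OUT={a, c, d, e, f}
  B5:   IN={a, c, d, e, f}   OUT={a, d, e, f}
  B6:   IN={a, d, e, f}   OUT={d, e, f}
  B7:   IN={d, e, f}   OUT={a, d, f}
  B8:   IN={a, d, f}   OUT={a, f}
  B9:   IN={a, f}   OUT={}

B9 is the boundary node: OUT[B9] = {}
Applying B9's transfer function to that OUT value gives IN[B9] (row B9 above).

Answer: {a, f}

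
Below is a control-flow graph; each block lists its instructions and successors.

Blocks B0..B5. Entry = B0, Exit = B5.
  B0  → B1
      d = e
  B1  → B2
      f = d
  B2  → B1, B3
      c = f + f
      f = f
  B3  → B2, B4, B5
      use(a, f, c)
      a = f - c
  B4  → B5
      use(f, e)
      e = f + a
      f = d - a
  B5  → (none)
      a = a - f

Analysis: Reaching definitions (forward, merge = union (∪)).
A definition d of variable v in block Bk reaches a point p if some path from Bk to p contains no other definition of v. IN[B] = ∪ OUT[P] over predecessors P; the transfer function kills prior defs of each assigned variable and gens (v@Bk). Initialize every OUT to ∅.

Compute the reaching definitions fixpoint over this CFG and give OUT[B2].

Fixpoint table:
  B0:  IN={}  OUT={d@B0}
  B1:  IN={a@B3, c@B2, d@B0, f@B2}  OUT={a@B3, c@B2, d@B0, f@B1}
  B2:  IN={a@B3, c@B2, d@B0, f@B1, f@B2}  OUT={a@B3, c@B2, d@B0, f@B2}
  B3:  IN={a@B3, c@B2, d@B0, f@B2}  OUT={a@B3, c@B2, d@B0, f@B2}
  B4:  IN={a@B3, c@B2, d@B0, f@B2}  OUT={a@B3, c@B2, d@B0, e@B4, f@B4}
  B5:  IN={a@B3, c@B2, d@B0, e@B4, f@B2, f@B4}  OUT={a@B5, c@B2, d@B0, e@B4, f@B2, f@B4}

Merge at B2: IN[B2] = OUT[B1] ⊔ OUT[B3] = {a@B3, c@B2, d@B0, f@B1, f@B2}
Applying B2's transfer function to that IN value gives OUT[B2] (row B2 above).

Answer: {a@B3, c@B2, d@B0, f@B2}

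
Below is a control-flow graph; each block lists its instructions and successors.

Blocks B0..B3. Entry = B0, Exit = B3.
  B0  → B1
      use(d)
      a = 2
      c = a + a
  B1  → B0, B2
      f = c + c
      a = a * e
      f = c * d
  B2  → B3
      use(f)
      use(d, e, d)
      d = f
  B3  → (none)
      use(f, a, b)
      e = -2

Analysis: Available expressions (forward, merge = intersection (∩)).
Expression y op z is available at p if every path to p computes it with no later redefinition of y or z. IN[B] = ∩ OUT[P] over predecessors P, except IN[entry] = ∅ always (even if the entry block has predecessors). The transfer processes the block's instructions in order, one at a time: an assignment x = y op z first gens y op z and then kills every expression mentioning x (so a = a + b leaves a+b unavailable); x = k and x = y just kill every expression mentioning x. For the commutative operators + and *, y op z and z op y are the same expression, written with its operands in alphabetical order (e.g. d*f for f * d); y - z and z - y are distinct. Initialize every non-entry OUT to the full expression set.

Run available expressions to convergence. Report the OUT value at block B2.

Converged values:
  B0:  IN={}  OUT={a+a}
  B1:  IN={a+a}  OUT={c*d, c+c}
  B2:  IN={c*d, c+c}  OUT={c+c}
  B3:  IN={c+c}  OUT={c+c}

Merge at B2: IN[B2] = OUT[B1] = {c*d, c+c}
Applying B2's transfer function to that IN value gives OUT[B2] (row B2 above).

Answer: {c+c}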